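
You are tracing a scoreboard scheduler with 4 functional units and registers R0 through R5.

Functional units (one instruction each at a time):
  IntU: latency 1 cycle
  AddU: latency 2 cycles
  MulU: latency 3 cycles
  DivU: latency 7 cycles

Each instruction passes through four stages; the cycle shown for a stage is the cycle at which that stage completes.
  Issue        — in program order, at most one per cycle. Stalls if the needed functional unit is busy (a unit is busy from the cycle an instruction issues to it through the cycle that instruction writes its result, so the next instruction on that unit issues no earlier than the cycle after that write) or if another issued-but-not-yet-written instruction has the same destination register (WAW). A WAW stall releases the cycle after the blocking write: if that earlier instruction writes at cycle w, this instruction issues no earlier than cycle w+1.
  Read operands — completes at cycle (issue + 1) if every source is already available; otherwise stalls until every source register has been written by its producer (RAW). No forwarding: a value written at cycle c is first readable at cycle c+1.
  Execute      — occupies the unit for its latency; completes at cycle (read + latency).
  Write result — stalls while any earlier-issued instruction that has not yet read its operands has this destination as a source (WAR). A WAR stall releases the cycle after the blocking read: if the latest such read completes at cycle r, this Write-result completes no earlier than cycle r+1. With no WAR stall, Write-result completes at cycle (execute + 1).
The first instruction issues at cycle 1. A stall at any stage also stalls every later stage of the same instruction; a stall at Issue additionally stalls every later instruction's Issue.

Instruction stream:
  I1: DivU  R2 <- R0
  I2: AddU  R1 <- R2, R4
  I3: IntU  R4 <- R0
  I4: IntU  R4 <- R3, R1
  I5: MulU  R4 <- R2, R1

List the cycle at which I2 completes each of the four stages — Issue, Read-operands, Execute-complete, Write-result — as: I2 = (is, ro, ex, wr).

t=1  I1 issues→DivU
t=2  I1 reads, I2 issues→AddU
t=3  I3 issues→IntU
t=4  I3 reads
t=5  I3 exec-done
t=9  I1 exec-done
t=10  I1 writes R2
t=11  I2 reads
t=12  I3 writes R4
t=13  I2 exec-done, I4 issues→IntU
t=14  I2 writes R1
t=15  I4 reads
t=16  I4 exec-done
t=17  I4 writes R4
t=18  I5 issues→MulU
t=19  I5 reads
t=22  I5 exec-done
t=23  I5 writes R4

I2 = (2, 11, 13, 14)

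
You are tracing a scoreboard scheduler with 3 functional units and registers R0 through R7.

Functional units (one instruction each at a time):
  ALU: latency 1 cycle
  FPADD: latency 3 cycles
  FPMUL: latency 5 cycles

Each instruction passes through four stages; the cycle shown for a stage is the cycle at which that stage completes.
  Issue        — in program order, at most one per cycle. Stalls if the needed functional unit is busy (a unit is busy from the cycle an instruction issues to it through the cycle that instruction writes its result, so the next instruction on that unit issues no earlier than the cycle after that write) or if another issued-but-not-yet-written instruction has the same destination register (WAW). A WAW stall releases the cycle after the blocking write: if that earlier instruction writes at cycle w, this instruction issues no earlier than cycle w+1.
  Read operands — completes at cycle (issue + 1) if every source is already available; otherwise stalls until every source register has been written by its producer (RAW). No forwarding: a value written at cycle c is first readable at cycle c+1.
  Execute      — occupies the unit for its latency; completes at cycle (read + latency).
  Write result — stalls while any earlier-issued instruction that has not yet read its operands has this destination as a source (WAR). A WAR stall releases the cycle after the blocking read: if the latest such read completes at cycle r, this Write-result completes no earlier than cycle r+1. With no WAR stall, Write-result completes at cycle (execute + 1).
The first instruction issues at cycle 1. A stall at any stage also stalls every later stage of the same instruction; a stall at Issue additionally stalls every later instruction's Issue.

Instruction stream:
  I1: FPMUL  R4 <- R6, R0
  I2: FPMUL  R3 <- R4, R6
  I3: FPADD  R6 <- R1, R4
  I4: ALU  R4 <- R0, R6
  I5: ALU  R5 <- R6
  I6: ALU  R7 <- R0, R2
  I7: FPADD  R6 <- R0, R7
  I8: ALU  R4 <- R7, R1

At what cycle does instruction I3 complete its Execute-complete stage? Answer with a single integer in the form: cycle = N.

cycle = 14

[I1] 1/2/7/8
[I2] 9/10/15/16  (struct: FPMUL busy until I1 writes@8)
[I3] 10/11/14/15
[I4] 11/16/17/18  (RAW R6: wait I3 write@15)
[I5] 19/20/21/22  (struct: ALU busy until I4 writes@18)
[I6] 23/24/25/26  (struct: ALU busy until I5 writes@22)
[I7] 24/27/30/31  (RAW R7: wait I6 write@26)
[I8] 27/28/29/30  (struct: ALU busy until I6 writes@26)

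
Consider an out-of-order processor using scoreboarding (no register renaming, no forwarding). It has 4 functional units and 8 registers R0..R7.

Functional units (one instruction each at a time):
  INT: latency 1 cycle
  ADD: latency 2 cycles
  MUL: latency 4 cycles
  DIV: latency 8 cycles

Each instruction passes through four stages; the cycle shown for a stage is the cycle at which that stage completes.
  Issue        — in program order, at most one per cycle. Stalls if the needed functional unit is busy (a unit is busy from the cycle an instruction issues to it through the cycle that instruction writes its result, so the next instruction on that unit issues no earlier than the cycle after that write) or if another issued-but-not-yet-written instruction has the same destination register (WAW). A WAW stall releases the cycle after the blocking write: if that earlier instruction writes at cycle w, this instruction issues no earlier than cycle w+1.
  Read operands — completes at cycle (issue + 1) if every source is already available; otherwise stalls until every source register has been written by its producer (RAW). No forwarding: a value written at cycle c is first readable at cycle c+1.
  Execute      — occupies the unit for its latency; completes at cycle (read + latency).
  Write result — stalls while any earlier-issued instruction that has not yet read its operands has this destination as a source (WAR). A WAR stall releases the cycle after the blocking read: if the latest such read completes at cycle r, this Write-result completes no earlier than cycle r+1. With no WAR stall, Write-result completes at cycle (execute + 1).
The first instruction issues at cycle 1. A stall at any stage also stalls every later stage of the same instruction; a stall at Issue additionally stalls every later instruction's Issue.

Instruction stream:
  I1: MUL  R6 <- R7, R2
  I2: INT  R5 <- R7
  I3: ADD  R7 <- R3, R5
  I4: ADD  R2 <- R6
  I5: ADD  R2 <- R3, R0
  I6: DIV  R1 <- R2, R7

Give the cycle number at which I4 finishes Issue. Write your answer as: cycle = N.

cycle = 10

  I1 | 1 | 2 | 6 | 7
  I2 | 2 | 3 | 4 | 5
  I3 | 3 | 6 | 8 | 9   RAW R5: wait I2 write@5
  I4 | 10 | 11 | 13 | 14   struct: ADD busy until I3 writes@9
  I5 | 15 | 16 | 18 | 19   struct: ADD busy until I4 writes@14
  I6 | 16 | 20 | 28 | 29   RAW R2: wait I5 write@19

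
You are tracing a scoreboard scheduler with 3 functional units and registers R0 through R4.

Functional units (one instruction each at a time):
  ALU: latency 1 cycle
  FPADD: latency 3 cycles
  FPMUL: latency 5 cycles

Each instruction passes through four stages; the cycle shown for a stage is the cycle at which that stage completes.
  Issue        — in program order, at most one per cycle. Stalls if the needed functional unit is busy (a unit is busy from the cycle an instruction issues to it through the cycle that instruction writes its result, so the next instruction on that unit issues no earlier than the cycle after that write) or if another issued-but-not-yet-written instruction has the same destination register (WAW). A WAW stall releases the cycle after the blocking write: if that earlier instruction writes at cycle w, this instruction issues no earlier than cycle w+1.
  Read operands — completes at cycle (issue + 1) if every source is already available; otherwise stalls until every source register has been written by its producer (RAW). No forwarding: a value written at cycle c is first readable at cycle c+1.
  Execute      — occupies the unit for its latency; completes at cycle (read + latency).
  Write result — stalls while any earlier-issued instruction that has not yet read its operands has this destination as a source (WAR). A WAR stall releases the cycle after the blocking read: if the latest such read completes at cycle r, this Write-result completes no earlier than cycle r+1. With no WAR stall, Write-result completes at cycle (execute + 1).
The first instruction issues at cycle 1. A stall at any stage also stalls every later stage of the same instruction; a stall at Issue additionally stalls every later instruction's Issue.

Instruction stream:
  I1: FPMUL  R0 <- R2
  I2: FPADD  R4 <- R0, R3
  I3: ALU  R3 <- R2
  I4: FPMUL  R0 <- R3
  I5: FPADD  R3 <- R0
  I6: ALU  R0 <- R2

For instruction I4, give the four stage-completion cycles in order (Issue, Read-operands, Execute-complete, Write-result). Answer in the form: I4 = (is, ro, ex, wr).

I4 = (9, 11, 16, 17)

  I1 | 1 | 2 | 7 | 8
  I2 | 2 | 9 | 12 | 13   RAW R0: wait I1 write@8
  I3 | 3 | 4 | 5 | 10   WAR R3: wait I2 read@9
  I4 | 9 | 11 | 16 | 17   struct: FPMUL busy until I1 writes@8 · RAW R3: wait I3 write@10
  I5 | 14 | 18 | 21 | 22   struct: FPADD busy until I2 writes@13 · RAW R0: wait I4 write@17
  I6 | 18 | 19 | 20 | 21   WAW R0: wait I4 write@17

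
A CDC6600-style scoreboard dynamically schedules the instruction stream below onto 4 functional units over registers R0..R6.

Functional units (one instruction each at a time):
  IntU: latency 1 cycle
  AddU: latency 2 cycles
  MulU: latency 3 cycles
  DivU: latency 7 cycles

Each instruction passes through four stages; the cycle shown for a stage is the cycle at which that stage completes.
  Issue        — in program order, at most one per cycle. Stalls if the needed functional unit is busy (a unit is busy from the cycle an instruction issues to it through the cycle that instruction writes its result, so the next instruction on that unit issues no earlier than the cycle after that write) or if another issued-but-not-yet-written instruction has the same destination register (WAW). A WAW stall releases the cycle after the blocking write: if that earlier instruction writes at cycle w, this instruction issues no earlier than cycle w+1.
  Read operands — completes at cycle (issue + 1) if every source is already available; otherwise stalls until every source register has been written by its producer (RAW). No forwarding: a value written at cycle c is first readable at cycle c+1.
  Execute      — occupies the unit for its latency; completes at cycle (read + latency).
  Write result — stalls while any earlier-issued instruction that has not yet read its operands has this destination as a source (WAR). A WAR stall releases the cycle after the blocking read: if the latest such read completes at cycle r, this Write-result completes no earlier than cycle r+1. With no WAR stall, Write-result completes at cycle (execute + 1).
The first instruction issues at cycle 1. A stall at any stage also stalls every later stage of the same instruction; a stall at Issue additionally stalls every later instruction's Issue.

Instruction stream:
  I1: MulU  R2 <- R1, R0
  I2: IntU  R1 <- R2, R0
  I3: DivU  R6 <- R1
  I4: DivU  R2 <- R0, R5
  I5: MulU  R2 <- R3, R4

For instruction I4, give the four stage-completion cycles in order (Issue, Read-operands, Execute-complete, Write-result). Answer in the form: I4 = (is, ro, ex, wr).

cycle 1: I1→MulU
cycle 2: I1 RO · I2→IntU
cycle 3: I3→DivU
cycle 5: I1 EX
cycle 6: I1 WR R2
cycle 7: I2 RO
cycle 8: I2 EX
cycle 9: I2 WR R1
cycle 10: I3 RO
cycle 17: I3 EX
cycle 18: I3 WR R6
cycle 19: I4→DivU
cycle 20: I4 RO
cycle 27: I4 EX
cycle 28: I4 WR R2
cycle 29: I5→MulU
cycle 30: I5 RO
cycle 33: I5 EX
cycle 34: I5 WR R2

I4 = (19, 20, 27, 28)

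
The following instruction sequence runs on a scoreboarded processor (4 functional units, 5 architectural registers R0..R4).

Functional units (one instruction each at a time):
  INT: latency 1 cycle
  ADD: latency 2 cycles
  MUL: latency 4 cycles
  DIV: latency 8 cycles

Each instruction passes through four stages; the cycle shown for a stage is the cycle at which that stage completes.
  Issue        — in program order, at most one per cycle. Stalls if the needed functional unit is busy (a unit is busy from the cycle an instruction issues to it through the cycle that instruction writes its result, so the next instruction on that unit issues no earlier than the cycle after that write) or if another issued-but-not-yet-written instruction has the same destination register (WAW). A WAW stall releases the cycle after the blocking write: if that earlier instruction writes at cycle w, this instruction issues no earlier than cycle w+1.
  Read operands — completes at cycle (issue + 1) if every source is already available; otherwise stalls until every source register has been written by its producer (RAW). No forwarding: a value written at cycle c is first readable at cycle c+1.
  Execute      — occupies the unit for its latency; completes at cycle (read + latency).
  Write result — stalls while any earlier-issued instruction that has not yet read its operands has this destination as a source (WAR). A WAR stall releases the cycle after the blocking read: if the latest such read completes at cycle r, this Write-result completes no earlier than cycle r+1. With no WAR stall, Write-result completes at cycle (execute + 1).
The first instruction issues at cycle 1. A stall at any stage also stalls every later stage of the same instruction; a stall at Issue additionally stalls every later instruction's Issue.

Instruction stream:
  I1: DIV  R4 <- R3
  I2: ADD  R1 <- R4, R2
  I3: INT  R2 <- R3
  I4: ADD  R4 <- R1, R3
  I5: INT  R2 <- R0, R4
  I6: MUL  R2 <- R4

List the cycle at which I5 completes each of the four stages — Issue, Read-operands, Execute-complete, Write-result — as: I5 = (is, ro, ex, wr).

c1: I1→DIV
c2: I1 RO, I2→ADD
c3: I3→INT
c4: I3 RO
c5: I3 EX
c10: I1 EX
c11: I1 WR R4
c12: I2 RO
c13: I3 WR R2
c14: I2 EX
c15: I2 WR R1
c16: I4→ADD
c17: I4 RO, I5→INT
c19: I4 EX
c20: I4 WR R4
c21: I5 RO
c22: I5 EX
c23: I5 WR R2
c24: I6→MUL
c25: I6 RO
c29: I6 EX
c30: I6 WR R2

I5 = (17, 21, 22, 23)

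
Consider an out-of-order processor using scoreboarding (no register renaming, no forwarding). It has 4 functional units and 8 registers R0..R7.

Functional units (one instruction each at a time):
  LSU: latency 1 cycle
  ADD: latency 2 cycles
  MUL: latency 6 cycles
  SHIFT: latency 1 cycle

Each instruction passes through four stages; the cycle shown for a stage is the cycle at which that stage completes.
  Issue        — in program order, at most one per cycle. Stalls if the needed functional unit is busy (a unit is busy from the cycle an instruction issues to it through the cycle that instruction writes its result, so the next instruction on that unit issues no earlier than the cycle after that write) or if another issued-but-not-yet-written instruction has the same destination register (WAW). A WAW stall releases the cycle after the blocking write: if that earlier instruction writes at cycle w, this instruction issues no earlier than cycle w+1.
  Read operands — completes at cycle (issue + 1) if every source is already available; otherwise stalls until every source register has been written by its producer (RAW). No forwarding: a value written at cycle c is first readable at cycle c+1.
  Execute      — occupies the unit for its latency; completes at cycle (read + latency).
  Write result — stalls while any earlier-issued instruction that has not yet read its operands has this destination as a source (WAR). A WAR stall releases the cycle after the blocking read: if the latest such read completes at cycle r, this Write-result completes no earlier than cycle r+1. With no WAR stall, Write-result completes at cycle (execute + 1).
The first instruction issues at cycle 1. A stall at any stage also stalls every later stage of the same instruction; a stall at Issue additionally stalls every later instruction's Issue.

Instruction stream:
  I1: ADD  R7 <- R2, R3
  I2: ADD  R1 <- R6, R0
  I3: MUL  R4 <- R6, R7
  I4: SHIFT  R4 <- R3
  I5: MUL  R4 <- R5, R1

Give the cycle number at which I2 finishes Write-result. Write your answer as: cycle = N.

cycle = 10

cycle 1: I1 dispatched to ADD
cycle 2: I1 operands ready
cycle 4: I1 complete
cycle 5: R7←I1
cycle 6: I2 dispatched to ADD
cycle 7: I2 operands ready, I3 dispatched to MUL
cycle 8: I3 operands ready
cycle 9: I2 complete
cycle 10: R1←I2
cycle 14: I3 complete
cycle 15: R4←I3
cycle 16: I4 dispatched to SHIFT
cycle 17: I4 operands ready
cycle 18: I4 complete
cycle 19: R4←I4
cycle 20: I5 dispatched to MUL
cycle 21: I5 operands ready
cycle 27: I5 complete
cycle 28: R4←I5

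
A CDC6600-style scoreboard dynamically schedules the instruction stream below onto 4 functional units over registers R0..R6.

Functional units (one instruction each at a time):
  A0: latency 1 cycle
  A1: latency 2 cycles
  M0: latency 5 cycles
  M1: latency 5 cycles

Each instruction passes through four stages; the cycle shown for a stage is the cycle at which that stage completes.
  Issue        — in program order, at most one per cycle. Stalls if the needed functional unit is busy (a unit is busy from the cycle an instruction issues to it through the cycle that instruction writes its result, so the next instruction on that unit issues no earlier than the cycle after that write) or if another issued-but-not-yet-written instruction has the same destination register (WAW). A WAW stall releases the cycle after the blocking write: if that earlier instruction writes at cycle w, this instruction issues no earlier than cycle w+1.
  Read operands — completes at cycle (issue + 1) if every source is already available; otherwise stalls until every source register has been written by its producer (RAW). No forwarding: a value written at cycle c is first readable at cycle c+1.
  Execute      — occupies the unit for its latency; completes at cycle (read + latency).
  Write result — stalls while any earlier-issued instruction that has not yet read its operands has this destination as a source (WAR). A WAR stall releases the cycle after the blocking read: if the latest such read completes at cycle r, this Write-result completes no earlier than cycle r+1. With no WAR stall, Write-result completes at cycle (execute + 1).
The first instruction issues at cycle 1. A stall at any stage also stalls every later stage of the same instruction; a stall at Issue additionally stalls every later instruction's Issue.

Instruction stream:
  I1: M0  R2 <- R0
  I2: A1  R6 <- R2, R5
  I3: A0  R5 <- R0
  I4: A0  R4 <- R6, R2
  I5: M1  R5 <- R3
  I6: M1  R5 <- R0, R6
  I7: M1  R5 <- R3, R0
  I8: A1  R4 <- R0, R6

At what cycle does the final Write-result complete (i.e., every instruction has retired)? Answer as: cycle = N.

cycle = 35

[1] I1 dispatched to M0
[2] I1 operands ready, I2 dispatched to A1
[3] I3 dispatched to A0
[4] I3 operands ready
[5] I3 complete
[7] I1 complete
[8] R2←I1
[9] I2 operands ready
[10] R5←I3
[11] I2 complete, I4 dispatched to A0
[12] R6←I2, I5 dispatched to M1
[13] I4 operands ready, I5 operands ready
[14] I4 complete
[15] R4←I4
[18] I5 complete
[19] R5←I5
[20] I6 dispatched to M1
[21] I6 operands ready
[26] I6 complete
[27] R5←I6
[28] I7 dispatched to M1
[29] I7 operands ready, I8 dispatched to A1
[30] I8 operands ready
[32] I8 complete
[33] R4←I8
[34] I7 complete
[35] R5←I7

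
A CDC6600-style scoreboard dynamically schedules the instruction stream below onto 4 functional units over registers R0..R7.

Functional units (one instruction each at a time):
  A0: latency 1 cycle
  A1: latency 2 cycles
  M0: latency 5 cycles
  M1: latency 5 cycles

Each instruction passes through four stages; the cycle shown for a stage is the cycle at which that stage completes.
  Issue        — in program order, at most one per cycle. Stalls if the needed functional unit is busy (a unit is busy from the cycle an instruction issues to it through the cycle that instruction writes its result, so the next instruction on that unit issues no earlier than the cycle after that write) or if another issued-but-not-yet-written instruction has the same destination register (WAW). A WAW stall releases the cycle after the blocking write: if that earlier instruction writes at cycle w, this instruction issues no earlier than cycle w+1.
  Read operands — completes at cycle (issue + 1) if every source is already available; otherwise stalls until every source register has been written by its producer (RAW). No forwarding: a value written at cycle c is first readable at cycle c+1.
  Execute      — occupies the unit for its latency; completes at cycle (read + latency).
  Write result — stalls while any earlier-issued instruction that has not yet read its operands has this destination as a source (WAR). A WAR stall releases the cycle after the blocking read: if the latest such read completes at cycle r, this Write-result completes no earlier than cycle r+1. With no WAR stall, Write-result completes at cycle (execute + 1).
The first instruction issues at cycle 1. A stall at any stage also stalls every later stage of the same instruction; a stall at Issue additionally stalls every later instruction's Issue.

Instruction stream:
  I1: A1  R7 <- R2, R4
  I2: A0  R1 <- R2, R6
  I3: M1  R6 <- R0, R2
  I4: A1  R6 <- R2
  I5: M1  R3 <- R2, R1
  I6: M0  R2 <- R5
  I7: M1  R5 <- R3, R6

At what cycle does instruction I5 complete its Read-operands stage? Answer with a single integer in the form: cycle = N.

[I1] 1/2/4/5
[I2] 2/3/4/5
[I3] 3/4/9/10
[I4] 11/12/14/15  (WAW R6: wait I3 write@10)
[I5] 12/13/18/19
[I6] 13/14/19/20
[I7] 20/21/26/27  (struct: M1 busy until I5 writes@19)

cycle = 13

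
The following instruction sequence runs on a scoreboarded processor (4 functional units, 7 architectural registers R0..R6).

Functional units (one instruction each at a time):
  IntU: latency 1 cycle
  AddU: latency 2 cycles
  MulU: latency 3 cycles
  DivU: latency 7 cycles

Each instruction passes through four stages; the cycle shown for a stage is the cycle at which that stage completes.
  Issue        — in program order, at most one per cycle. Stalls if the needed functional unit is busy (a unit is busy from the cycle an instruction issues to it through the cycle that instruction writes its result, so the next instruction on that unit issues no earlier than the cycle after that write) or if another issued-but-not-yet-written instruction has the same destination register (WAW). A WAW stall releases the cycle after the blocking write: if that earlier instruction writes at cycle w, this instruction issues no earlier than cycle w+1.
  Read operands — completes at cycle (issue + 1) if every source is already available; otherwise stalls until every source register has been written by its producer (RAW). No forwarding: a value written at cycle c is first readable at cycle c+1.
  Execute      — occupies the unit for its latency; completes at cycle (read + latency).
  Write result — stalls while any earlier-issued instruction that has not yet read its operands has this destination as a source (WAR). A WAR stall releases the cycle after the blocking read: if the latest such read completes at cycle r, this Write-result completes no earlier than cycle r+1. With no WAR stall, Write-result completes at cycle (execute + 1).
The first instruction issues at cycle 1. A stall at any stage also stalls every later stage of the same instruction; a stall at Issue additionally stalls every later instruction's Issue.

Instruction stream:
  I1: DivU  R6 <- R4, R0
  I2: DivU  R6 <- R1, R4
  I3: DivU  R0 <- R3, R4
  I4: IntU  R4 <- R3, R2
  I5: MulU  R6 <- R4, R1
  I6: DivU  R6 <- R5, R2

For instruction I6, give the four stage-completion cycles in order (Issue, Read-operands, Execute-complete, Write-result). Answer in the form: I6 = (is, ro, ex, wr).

I1 -> (1, 2, 9, 10)
I2 -> (11, 12, 19, 20)  // struct: DivU busy until I1 writes@10
I3 -> (21, 22, 29, 30)  // struct: DivU busy until I2 writes@20
I4 -> (22, 23, 24, 25)
I5 -> (23, 26, 29, 30)  // RAW R4: wait I4 write@25
I6 -> (31, 32, 39, 40)  // WAW R6: wait I5 write@30

I6 = (31, 32, 39, 40)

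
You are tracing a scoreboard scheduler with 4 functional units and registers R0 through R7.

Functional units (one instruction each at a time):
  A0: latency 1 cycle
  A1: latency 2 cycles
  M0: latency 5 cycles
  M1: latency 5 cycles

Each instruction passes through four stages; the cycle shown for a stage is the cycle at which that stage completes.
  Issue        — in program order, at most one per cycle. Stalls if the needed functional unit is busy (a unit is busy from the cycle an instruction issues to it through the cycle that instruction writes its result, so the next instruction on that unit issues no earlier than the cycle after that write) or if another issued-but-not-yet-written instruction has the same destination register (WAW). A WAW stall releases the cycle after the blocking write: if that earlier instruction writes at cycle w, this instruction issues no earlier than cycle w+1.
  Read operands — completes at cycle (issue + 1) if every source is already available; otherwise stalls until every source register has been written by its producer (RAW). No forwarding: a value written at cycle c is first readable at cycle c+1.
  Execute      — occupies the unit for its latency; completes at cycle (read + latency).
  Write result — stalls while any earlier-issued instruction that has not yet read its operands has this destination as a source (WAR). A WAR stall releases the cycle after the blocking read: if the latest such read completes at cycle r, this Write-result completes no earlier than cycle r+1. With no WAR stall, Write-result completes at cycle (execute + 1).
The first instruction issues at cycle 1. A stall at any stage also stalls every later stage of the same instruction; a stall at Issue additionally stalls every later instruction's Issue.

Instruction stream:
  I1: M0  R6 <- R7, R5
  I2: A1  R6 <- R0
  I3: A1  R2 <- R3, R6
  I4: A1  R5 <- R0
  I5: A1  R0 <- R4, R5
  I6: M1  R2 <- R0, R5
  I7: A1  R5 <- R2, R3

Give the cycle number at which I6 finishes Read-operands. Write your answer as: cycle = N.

[1] I1→M0
[2] I1 RO
[7] I1 EX
[8] I1 WR R6
[9] I2→A1
[10] I2 RO
[12] I2 EX
[13] I2 WR R6
[14] I3→A1
[15] I3 RO
[17] I3 EX
[18] I3 WR R2
[19] I4→A1
[20] I4 RO
[22] I4 EX
[23] I4 WR R5
[24] I5→A1
[25] I5 RO; I6→M1
[27] I5 EX
[28] I5 WR R0
[29] I6 RO; I7→A1
[34] I6 EX
[35] I6 WR R2
[36] I7 RO
[38] I7 EX
[39] I7 WR R5

cycle = 29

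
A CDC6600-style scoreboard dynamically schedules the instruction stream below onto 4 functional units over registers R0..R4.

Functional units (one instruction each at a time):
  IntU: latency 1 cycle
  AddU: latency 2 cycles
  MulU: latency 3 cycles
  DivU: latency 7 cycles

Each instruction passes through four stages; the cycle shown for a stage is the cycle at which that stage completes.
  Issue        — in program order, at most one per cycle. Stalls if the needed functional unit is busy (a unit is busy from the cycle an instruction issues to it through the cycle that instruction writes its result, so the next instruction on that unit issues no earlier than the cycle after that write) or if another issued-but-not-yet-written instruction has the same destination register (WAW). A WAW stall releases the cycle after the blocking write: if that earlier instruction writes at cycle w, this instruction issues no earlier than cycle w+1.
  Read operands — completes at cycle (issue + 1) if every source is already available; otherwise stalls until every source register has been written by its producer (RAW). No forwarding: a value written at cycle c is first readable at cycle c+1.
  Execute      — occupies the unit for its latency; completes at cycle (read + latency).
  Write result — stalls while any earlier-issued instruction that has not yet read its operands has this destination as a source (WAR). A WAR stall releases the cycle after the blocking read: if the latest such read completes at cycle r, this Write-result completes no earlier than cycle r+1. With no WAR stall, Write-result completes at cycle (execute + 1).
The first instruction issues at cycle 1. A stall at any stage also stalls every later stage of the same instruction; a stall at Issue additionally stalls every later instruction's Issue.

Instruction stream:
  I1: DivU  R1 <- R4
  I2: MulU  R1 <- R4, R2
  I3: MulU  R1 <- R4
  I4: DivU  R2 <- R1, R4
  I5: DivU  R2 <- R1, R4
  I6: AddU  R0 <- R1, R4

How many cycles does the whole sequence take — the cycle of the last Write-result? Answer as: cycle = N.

cycle = 41

[I1] 1/2/9/10
[I2] 11/12/15/16  (WAW R1: wait I1 write@10)
[I3] 17/18/21/22  (struct: MulU busy until I2 writes@16)
[I4] 18/23/30/31  (RAW R1: wait I3 write@22)
[I5] 32/33/40/41  (struct: DivU busy until I4 writes@31)
[I6] 33/34/36/37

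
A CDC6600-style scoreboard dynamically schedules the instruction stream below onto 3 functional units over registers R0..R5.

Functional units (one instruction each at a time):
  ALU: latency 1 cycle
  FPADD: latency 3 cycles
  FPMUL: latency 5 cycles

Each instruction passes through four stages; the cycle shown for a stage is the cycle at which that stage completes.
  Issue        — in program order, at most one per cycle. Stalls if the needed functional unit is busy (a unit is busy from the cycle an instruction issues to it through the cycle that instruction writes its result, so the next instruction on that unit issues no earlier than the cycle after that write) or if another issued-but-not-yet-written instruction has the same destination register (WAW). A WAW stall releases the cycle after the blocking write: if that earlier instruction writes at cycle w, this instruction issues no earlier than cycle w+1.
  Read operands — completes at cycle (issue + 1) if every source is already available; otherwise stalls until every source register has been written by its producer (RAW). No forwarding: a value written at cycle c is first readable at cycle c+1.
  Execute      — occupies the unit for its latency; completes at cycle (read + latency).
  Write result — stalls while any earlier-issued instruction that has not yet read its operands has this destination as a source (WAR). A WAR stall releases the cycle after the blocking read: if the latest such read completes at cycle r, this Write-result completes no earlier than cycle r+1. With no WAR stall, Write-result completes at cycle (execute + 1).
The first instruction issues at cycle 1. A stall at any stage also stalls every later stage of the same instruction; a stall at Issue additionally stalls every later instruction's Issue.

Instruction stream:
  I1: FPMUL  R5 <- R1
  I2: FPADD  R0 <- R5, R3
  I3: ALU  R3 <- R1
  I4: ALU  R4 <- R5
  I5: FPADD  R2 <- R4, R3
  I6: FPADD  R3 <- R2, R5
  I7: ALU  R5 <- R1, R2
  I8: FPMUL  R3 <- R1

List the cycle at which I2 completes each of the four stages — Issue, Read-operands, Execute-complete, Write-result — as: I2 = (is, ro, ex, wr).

I1: IS=1 RO=2 EX=7 WR=8
I2: IS=2 RO=9 EX=12 WR=13  [RAW R5: wait I1 write@8]
I3: IS=3 RO=4 EX=5 WR=10  [WAR R3: wait I2 read@9]
I4: IS=11 RO=12 EX=13 WR=14  [struct: ALU busy until I3 writes@10]
I5: IS=14 RO=15 EX=18 WR=19  [struct: FPADD busy until I2 writes@13]
I6: IS=20 RO=21 EX=24 WR=25  [struct: FPADD busy until I5 writes@19]
I7: IS=21 RO=22 EX=23 WR=24
I8: IS=26 RO=27 EX=32 WR=33  [WAW R3: wait I6 write@25]

I2 = (2, 9, 12, 13)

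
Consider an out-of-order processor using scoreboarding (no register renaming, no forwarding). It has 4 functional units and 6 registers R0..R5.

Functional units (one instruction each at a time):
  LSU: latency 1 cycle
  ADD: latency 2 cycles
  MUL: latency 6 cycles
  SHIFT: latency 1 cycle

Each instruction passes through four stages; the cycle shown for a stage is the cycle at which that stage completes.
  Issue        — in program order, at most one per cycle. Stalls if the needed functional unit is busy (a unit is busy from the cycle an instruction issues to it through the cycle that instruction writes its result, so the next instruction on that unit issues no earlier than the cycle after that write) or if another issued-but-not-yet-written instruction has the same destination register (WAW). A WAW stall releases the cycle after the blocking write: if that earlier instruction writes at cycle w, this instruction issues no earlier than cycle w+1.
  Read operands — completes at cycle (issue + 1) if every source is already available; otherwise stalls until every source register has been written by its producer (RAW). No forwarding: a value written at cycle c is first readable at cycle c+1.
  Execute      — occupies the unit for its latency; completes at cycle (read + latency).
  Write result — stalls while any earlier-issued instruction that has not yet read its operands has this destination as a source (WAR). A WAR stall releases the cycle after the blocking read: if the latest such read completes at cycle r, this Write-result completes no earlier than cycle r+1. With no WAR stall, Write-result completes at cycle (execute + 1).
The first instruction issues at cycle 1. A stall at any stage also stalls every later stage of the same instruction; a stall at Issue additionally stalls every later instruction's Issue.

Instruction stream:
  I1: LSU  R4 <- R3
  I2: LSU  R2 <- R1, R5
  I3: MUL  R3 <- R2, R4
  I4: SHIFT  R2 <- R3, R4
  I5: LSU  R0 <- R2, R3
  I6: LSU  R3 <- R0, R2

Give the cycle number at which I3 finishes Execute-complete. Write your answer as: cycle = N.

c1: issue I1 (LSU)
c2: I1 read-ops
c3: I1 finished on LSU
c4: I1→R4
c5: issue I2 (LSU)
c6: I2 read-ops; issue I3 (MUL)
c7: I2 finished on LSU
c8: I2→R2
c9: I3 read-ops; issue I4 (SHIFT)
c10: issue I5 (LSU)
c15: I3 finished on MUL
c16: I3→R3
c17: I4 read-ops
c18: I4 finished on SHIFT
c19: I4→R2
c20: I5 read-ops
c21: I5 finished on LSU
c22: I5→R0
c23: issue I6 (LSU)
c24: I6 read-ops
c25: I6 finished on LSU
c26: I6→R3

cycle = 15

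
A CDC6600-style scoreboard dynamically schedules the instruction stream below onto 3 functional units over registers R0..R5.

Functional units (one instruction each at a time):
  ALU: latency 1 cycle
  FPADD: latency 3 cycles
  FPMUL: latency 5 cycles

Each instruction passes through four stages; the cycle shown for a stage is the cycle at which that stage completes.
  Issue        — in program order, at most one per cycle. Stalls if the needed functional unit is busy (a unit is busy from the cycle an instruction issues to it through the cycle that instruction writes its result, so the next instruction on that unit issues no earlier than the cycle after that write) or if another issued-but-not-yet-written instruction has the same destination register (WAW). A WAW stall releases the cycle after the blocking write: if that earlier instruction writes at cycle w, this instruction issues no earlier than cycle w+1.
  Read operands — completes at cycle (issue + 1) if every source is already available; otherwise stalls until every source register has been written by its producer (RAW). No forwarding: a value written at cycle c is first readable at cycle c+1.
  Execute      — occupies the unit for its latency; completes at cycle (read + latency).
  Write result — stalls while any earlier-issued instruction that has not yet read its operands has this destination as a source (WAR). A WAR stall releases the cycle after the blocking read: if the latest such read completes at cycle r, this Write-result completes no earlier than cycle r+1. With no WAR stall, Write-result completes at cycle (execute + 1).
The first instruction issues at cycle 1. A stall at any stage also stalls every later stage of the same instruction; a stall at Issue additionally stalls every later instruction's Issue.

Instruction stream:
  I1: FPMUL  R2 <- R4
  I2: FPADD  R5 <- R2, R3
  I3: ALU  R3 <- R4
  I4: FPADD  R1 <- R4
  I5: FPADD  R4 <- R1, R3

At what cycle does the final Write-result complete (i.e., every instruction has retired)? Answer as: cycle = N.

  I1 | 1 | 2 | 7 | 8
  I2 | 2 | 9 | 12 | 13   RAW R2: wait I1 write@8
  I3 | 3 | 4 | 5 | 10   WAR R3: wait I2 read@9
  I4 | 14 | 15 | 18 | 19   struct: FPADD busy until I2 writes@13
  I5 | 20 | 21 | 24 | 25   struct: FPADD busy until I4 writes@19

cycle = 25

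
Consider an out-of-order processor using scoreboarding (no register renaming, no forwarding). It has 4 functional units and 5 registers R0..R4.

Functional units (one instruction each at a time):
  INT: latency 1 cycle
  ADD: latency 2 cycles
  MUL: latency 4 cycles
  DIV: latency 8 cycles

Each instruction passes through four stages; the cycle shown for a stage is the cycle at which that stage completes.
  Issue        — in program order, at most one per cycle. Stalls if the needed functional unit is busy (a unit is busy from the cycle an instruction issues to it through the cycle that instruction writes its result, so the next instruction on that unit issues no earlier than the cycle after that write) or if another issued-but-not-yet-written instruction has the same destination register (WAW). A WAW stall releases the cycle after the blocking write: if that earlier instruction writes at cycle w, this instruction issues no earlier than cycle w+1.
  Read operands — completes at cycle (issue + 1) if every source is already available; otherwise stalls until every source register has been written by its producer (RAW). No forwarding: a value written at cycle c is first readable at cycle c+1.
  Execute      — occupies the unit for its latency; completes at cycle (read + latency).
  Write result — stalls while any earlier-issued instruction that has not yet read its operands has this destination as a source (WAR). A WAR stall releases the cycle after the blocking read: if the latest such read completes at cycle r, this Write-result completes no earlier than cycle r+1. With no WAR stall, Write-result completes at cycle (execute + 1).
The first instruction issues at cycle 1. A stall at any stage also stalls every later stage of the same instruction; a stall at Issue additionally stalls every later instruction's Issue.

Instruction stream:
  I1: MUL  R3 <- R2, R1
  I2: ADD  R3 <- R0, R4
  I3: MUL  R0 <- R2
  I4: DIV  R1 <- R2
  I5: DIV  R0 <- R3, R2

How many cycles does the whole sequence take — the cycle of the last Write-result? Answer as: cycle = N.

I1  is:1  ro:2  ex:6  wr:7
I2  is:8  ro:9  ex:11  wr:12  — WAW R3: wait I1 write@7
I3  is:9  ro:10  ex:14  wr:15
I4  is:10  ro:11  ex:19  wr:20
I5  is:21  ro:22  ex:30  wr:31  — struct: DIV busy until I4 writes@20

cycle = 31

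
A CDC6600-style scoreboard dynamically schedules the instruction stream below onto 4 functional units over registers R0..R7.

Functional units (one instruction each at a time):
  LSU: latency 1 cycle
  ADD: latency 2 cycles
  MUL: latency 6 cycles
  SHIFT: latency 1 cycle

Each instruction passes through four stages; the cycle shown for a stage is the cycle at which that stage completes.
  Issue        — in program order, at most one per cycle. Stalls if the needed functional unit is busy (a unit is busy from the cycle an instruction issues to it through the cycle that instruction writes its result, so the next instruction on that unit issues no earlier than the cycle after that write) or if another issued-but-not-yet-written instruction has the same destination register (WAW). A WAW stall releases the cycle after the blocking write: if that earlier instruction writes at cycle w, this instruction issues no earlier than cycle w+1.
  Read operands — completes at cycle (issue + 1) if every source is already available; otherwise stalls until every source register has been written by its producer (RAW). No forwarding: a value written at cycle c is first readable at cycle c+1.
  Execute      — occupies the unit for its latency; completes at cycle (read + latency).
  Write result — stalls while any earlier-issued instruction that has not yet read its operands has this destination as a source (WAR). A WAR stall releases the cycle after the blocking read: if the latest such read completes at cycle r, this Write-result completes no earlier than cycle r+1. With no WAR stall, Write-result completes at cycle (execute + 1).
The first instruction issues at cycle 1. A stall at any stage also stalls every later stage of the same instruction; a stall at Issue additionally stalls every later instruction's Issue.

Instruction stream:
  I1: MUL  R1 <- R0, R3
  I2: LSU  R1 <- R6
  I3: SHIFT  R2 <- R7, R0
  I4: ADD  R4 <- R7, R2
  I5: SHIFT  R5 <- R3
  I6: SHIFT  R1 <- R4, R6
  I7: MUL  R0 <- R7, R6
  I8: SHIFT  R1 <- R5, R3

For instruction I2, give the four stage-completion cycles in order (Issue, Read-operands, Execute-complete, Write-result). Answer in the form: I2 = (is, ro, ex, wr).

t=1  I1 dispatched to MUL
t=2  I1 operands ready
t=8  I1 complete
t=9  R1←I1
t=10  I2 dispatched to LSU
t=11  I2 operands ready · I3 dispatched to SHIFT
t=12  I2 complete · I3 operands ready · I4 dispatched to ADD
t=13  R1←I2 · I3 complete
t=14  R2←I3
t=15  I4 operands ready · I5 dispatched to SHIFT
t=16  I5 operands ready
t=17  I4 complete · I5 complete
t=18  R4←I4 · R5←I5
t=19  I6 dispatched to SHIFT
t=20  I6 operands ready · I7 dispatched to MUL
t=21  I6 complete · I7 operands ready
t=22  R1←I6
t=23  I8 dispatched to SHIFT
t=24  I8 operands ready
t=25  I8 complete
t=26  R1←I8
t=27  I7 complete
t=28  R0←I7

I2 = (10, 11, 12, 13)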